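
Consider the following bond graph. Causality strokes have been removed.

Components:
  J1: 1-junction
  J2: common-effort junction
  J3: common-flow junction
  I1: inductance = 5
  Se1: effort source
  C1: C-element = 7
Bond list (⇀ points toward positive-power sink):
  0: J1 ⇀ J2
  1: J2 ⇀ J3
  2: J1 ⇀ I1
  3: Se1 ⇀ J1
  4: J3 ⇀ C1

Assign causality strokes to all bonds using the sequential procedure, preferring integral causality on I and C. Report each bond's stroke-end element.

#0 →J1
#1 →J2
#2 →I1
#3 →J1
#4 →J3

b3 |J1  (Se1: effort source, stroke at far end)
b2 |I1  (I1 outputs flow p/I1)
b0 |J1  (1-jn J1 has f-setter on 2)
b1 |J2  (J2: last free bond brings effort in)
b4 |J3  (1-jn J3 has f-setter on 1)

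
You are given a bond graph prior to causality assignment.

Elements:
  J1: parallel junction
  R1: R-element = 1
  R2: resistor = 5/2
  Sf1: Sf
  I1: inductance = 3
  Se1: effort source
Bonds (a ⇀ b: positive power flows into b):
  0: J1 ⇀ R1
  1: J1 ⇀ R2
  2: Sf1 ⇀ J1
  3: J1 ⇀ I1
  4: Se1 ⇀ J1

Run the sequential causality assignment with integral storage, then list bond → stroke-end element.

b2 →Sf1  (Sf1 (Sf) sets flow on bond)
b4 →J1  (Se1 fixes effort; stroke away)
b0 →R1  (J1: bond 4 brought effort, rest push out)
b1 →R2  (J1 effort already set via bond 4)
b3 →I1  (common-e at J1 fixed by 4)

bond 0 stroke→R1
bond 1 stroke→R2
bond 2 stroke→Sf1
bond 3 stroke→I1
bond 4 stroke→J1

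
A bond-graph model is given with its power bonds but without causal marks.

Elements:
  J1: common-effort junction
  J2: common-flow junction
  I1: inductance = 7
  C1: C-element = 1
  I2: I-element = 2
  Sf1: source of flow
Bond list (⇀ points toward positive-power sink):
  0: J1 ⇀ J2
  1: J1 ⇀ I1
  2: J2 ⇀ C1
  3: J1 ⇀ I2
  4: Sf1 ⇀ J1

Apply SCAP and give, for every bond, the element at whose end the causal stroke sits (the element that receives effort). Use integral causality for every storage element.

#4 |Sf1  (source Sf1 imposes f)
#1 |I1  (prefer integral on I1)
#2 |J2  (C1: C, integral causality)
#0 |J1  (closing 1-jn rule on J2)
#3 |I2  (J1 effort already set via bond 0)

β0 |J1
β1 |I1
β2 |J2
β3 |I2
β4 |Sf1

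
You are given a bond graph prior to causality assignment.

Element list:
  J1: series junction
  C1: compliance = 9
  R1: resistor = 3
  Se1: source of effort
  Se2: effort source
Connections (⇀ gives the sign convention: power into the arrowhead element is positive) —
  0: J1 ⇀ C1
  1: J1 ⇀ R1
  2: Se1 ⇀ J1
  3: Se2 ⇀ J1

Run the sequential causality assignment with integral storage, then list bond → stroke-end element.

bond 2 stroke→J1  (Se1 fixes effort; stroke away)
bond 3 stroke→J1  (Se2 (Se) sets effort on bond)
bond 0 stroke→J1  (C1: C, integral causality)
bond 1 stroke→R1  (only one flow-in slot at J1)

b0 stroke at J1
b1 stroke at R1
b2 stroke at J1
b3 stroke at J1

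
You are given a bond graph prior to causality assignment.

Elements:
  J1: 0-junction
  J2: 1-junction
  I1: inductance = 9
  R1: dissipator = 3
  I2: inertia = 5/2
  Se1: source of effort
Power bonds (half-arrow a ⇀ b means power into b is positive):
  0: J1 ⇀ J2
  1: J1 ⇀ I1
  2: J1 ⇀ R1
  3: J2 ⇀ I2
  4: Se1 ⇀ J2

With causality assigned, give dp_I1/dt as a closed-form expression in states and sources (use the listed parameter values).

β4 →J2  (Se1 fixes effort; stroke away)
β1 →I1  (I1: I, integral causality)
β3 →I2  (prefer integral on I2)
β0 →J2  (J2: bond 3 brought flow, rest push out)
β2 →J1  (only one effort-in slot at J1)

dp_I1/dt = -p_I1/3 - 6*p_I2/5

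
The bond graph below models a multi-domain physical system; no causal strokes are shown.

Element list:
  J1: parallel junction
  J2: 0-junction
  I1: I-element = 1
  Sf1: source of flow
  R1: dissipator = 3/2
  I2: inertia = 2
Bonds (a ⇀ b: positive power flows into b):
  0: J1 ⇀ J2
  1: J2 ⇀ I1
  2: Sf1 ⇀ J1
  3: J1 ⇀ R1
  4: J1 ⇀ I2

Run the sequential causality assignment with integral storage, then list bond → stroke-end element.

b2 →Sf1  (Sf1 (Sf) sets flow on bond)
b1 →I1  (I1: I, integral causality)
b0 →J2  (only one effort-in slot at J2)
b4 →I2  (I2 outputs flow p/I2)
b3 →J1  (closing 0-jn rule on J1)

bond 0 |J2
bond 1 |I1
bond 2 |Sf1
bond 3 |J1
bond 4 |I2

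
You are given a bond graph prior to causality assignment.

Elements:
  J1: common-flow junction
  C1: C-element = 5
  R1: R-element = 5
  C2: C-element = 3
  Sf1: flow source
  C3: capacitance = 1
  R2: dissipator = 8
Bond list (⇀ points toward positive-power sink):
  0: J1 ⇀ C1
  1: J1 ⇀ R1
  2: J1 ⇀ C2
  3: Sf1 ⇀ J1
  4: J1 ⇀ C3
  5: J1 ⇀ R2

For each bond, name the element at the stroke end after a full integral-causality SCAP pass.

#0 stroke at J1
#1 stroke at J1
#2 stroke at J1
#3 stroke at Sf1
#4 stroke at J1
#5 stroke at J1

bond 3 |Sf1  (Sf1: flow source, stroke at near end)
bond 0 |J1  (J1 flow already set via bond 3)
bond 1 |J1  (J1: bond 3 brought flow, rest push out)
bond 2 |J1  (1-jn J1 has f-setter on 3)
bond 4 |J1  (J1: bond 3 brought flow, rest push out)
bond 5 |J1  (J1: bond 3 brought flow, rest push out)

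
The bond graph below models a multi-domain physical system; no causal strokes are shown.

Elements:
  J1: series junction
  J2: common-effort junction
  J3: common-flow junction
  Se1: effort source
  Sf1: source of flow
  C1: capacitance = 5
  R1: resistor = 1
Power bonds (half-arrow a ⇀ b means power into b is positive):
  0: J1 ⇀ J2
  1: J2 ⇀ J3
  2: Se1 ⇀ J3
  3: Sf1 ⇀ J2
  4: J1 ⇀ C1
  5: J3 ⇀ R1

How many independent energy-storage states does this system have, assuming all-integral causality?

1  (C1 all integral)

bond 2 stroke→J3  (Se1: effort source, stroke at far end)
bond 3 stroke→Sf1  (Sf1 (Sf) sets flow on bond)
bond 4 stroke→J1  (C1 outputs effort q/C1)
bond 0 stroke→J2  (J1 needs exactly one f-in)
bond 1 stroke→J3  (J2 effort already set via bond 0)
bond 5 stroke→R1  (closing 1-jn rule on J3)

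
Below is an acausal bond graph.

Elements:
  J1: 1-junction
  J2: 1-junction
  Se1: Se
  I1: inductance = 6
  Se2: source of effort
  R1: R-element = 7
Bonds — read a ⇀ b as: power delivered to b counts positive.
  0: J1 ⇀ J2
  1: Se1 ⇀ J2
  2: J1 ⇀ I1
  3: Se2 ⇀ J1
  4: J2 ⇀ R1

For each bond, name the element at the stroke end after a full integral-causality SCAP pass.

b1 |J2  (source Se1 imposes e)
b3 |J1  (source Se2 imposes e)
b2 |I1  (prefer integral on I1)
b0 |J1  (1-jn J1 has f-setter on 2)
b4 |J2  (J2: bond 0 brought flow, rest push out)

b0 stroke at J1
b1 stroke at J2
b2 stroke at I1
b3 stroke at J1
b4 stroke at J2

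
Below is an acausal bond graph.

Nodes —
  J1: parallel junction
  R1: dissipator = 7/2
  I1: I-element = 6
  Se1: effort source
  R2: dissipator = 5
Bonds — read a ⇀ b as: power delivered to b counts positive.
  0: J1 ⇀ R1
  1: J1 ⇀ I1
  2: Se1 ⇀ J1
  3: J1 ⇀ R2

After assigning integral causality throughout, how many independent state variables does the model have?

1  (I1 all integral)

bond 2 stroke at J1  (Se1 (Se) sets effort on bond)
bond 0 stroke at R1  (J1 effort already set via bond 2)
bond 1 stroke at I1  (0-jn J1 has e-setter on 2)
bond 3 stroke at R2  (0-jn J1 has e-setter on 2)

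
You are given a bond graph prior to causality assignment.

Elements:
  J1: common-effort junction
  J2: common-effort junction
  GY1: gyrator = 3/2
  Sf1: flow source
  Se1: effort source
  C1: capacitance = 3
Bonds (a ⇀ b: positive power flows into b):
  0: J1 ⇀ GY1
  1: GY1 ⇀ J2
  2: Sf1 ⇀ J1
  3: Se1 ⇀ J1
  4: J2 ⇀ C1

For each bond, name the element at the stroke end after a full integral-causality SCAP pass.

β0 stroke→GY1
β1 stroke→GY1
β2 stroke→Sf1
β3 stroke→J1
β4 stroke→J2

bond 2 stroke at Sf1  (Sf1: flow source, stroke at near end)
bond 3 stroke at J1  (Se1: effort source, stroke at far end)
bond 0 stroke at GY1  (J1: bond 3 brought effort, rest push out)
bond 1 stroke at GY1  (GY1 both-in/both-out from 0)
bond 4 stroke at J2  (J2: last free bond brings effort in)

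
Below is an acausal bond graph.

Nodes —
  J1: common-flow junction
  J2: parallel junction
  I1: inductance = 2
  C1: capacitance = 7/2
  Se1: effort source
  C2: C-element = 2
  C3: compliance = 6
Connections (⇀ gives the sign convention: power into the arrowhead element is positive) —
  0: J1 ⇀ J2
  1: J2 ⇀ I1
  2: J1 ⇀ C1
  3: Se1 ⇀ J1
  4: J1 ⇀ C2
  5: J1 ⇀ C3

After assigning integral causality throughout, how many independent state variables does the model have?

#3 |J1  (Se1: effort source, stroke at far end)
#1 |I1  (I1 integral (f out))
#0 |J2  (J2 needs exactly one e-in)
#2 |J1  (J1 flow already set via bond 0)
#4 |J1  (1-jn J1 has f-setter on 0)
#5 |J1  (common-f at J1 fixed by 0)

4  (C1, C2, C3, I1 all integral)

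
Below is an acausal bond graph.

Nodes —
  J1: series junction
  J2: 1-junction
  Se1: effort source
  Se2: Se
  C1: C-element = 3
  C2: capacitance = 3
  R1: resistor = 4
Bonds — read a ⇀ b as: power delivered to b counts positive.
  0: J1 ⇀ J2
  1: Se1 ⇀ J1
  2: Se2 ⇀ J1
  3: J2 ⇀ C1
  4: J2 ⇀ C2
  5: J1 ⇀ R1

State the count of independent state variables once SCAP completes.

2  (C1, C2 all integral)

β1 stroke→J1  (Se1 fixes effort; stroke away)
β2 stroke→J1  (Se2: effort source, stroke at far end)
β3 stroke→J2  (C1: C, integral causality)
β4 stroke→J2  (C2: C, integral causality)
β0 stroke→J1  (J2 needs exactly one f-in)
β5 stroke→R1  (only one flow-in slot at J1)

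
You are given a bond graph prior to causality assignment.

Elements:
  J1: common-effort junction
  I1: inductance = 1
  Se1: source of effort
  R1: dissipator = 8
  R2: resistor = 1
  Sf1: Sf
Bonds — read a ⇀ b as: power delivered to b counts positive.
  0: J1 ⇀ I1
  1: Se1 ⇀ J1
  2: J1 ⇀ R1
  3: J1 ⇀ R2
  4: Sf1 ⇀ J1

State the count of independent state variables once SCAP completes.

b1 stroke→J1  (source Se1 imposes e)
b4 stroke→Sf1  (source Sf1 imposes f)
b0 stroke→I1  (0-jn J1 has e-setter on 1)
b2 stroke→R1  (common-e at J1 fixed by 1)
b3 stroke→R2  (J1: bond 1 brought effort, rest push out)

1  (I1 all integral)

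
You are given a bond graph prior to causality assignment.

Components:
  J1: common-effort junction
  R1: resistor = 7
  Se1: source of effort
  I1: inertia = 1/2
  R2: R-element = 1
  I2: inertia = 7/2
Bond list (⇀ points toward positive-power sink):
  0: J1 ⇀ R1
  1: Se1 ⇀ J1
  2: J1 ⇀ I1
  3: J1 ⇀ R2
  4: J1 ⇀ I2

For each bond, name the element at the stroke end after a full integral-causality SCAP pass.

bond 0 stroke at R1
bond 1 stroke at J1
bond 2 stroke at I1
bond 3 stroke at R2
bond 4 stroke at I2

bond 1 stroke at J1  (Se1 (Se) sets effort on bond)
bond 0 stroke at R1  (J1 effort already set via bond 1)
bond 2 stroke at I1  (common-e at J1 fixed by 1)
bond 3 stroke at R2  (J1: bond 1 brought effort, rest push out)
bond 4 stroke at I2  (J1: bond 1 brought effort, rest push out)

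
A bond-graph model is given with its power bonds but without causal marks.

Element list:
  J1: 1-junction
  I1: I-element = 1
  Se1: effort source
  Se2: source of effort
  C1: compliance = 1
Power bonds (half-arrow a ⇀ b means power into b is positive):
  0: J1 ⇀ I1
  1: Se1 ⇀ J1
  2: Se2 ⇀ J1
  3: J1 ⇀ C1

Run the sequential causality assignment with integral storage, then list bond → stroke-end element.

bond 0 |I1
bond 1 |J1
bond 2 |J1
bond 3 |J1

#1 stroke at J1  (Se1: effort source, stroke at far end)
#2 stroke at J1  (Se2 fixes effort; stroke away)
#0 stroke at I1  (I1: I, integral causality)
#3 stroke at J1  (common-f at J1 fixed by 0)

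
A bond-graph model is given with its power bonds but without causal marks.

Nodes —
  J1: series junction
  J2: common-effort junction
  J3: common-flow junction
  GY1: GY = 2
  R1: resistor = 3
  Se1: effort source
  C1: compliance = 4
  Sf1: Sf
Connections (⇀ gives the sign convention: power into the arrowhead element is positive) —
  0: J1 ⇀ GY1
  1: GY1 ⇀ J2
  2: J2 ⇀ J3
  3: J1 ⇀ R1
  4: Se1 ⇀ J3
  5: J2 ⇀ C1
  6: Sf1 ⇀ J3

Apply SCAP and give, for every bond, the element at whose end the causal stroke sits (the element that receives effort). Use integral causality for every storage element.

bond 4 stroke at J3  (Se1 fixes effort; stroke away)
bond 6 stroke at Sf1  (Sf1 fixes flow; stroke at Sf1)
bond 2 stroke at J3  (1-jn J3 has f-setter on 6)
bond 5 stroke at J2  (C1 outputs effort q/C1)
bond 1 stroke at GY1  (J2 effort already set via bond 5)
bond 0 stroke at GY1  (GY1: gyrator matches bond 1)
bond 3 stroke at J1  (J1: bond 0 brought flow, rest push out)

#0 stroke at GY1
#1 stroke at GY1
#2 stroke at J3
#3 stroke at J1
#4 stroke at J3
#5 stroke at J2
#6 stroke at Sf1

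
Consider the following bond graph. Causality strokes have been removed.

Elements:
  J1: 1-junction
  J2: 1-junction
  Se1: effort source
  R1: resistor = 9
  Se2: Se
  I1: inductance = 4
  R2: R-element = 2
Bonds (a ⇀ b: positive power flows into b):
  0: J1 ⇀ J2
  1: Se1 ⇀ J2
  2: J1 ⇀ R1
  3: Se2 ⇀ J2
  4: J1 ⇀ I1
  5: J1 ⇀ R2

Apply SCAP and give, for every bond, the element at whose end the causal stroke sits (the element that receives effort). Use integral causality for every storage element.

#0 |J1
#1 |J2
#2 |J1
#3 |J2
#4 |I1
#5 |J1

#1 stroke→J2  (Se1 fixes effort; stroke away)
#3 stroke→J2  (Se2 (Se) sets effort on bond)
#0 stroke→J1  (J2 needs exactly one f-in)
#4 stroke→I1  (prefer integral on I1)
#2 stroke→J1  (common-f at J1 fixed by 4)
#5 stroke→J1  (J1: bond 4 brought flow, rest push out)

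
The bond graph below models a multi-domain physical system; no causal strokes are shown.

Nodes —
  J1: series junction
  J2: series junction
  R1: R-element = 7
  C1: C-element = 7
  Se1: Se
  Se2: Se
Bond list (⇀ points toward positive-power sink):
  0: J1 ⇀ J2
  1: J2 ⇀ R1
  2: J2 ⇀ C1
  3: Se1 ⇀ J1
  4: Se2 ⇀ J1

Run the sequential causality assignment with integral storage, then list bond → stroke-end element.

bond 3 stroke at J1  (source Se1 imposes e)
bond 4 stroke at J1  (Se2 fixes effort; stroke away)
bond 0 stroke at J2  (only one flow-in slot at J1)
bond 2 stroke at J2  (C1 outputs effort q/C1)
bond 1 stroke at R1  (J2 needs exactly one f-in)

#0 stroke at J2
#1 stroke at R1
#2 stroke at J2
#3 stroke at J1
#4 stroke at J1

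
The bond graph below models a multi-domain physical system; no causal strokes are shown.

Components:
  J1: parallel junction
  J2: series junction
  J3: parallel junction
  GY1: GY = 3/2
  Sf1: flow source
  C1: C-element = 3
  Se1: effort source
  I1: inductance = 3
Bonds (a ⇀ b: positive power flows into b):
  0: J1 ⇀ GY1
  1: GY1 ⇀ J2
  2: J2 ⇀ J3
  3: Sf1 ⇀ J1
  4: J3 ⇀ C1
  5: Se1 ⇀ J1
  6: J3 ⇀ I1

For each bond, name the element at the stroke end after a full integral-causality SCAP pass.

#0 |GY1
#1 |GY1
#2 |J2
#3 |Sf1
#4 |J3
#5 |J1
#6 |I1

b3 →Sf1  (Sf1: flow source, stroke at near end)
b5 →J1  (source Se1 imposes e)
b0 →GY1  (common-e at J1 fixed by 5)
b1 →GY1  (through GY1, causality inverts; strokes same side of GY1)
b2 →J2  (J2 flow already set via bond 1)
b4 →J3  (C1: C, integral causality)
b6 →I1  (0-jn J3 has e-setter on 4)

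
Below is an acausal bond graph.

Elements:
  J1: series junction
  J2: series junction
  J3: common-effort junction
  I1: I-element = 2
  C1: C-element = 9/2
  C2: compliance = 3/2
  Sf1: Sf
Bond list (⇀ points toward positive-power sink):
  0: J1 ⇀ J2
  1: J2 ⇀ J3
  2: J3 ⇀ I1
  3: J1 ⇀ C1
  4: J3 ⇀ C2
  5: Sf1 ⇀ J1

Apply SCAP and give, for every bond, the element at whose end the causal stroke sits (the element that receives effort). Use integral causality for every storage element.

bond 0 stroke at J1
bond 1 stroke at J2
bond 2 stroke at I1
bond 3 stroke at J1
bond 4 stroke at J3
bond 5 stroke at Sf1

bond 5 stroke→Sf1  (Sf1 (Sf) sets flow on bond)
bond 0 stroke→J1  (J1 flow already set via bond 5)
bond 3 stroke→J1  (J1 flow already set via bond 5)
bond 1 stroke→J2  (1-jn J2 has f-setter on 0)
bond 2 stroke→I1  (I1 integral (f out))
bond 4 stroke→J3  (closing 0-jn rule on J3)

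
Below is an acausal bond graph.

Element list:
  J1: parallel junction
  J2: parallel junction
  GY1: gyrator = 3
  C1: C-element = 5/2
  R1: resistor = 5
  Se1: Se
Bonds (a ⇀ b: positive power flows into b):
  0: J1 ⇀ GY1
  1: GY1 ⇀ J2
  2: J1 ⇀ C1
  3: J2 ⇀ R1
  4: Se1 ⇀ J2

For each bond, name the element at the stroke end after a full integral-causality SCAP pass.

#0 →GY1
#1 →GY1
#2 →J1
#3 →R1
#4 →J2

b4 stroke at J2  (Se1: effort source, stroke at far end)
b1 stroke at GY1  (0-jn J2 has e-setter on 4)
b3 stroke at R1  (J2: bond 4 brought effort, rest push out)
b0 stroke at GY1  (GY GY1: same side as bond 1)
b2 stroke at J1  (closing 0-jn rule on J1)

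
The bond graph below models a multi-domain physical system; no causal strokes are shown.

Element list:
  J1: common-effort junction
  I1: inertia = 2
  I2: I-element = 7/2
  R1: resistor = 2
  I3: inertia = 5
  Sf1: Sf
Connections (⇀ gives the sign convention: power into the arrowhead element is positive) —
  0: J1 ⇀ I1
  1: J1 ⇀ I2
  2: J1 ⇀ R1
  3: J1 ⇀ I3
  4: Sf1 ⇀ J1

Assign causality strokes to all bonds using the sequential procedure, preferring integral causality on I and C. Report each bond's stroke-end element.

β4 stroke at Sf1  (Sf1: flow source, stroke at near end)
β0 stroke at I1  (I1 outputs flow p/I1)
β1 stroke at I2  (I2 integral (f out))
β3 stroke at I3  (I3: I, integral causality)
β2 stroke at J1  (closing 0-jn rule on J1)

b0 stroke at I1
b1 stroke at I2
b2 stroke at J1
b3 stroke at I3
b4 stroke at Sf1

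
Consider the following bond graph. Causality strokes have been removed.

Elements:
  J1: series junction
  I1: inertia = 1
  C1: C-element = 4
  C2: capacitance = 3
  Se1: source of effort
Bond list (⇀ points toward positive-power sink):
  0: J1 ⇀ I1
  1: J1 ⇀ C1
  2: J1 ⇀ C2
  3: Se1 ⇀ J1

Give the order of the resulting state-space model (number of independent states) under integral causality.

3  (C1, C2, I1 all integral)

#3 stroke at J1  (Se1 fixes effort; stroke away)
#0 stroke at I1  (prefer integral on I1)
#1 stroke at J1  (J1: bond 0 brought flow, rest push out)
#2 stroke at J1  (J1 flow already set via bond 0)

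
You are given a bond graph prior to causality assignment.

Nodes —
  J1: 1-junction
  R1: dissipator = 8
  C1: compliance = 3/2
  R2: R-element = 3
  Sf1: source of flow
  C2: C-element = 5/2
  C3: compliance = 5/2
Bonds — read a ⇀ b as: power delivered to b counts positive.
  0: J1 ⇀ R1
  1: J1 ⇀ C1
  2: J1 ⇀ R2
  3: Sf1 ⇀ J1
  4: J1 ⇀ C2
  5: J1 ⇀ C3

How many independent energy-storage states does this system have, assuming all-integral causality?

3  (C1, C2, C3 all integral)

bond 3 stroke→Sf1  (Sf1: flow source, stroke at near end)
bond 0 stroke→J1  (1-jn J1 has f-setter on 3)
bond 1 stroke→J1  (J1: bond 3 brought flow, rest push out)
bond 2 stroke→J1  (J1 flow already set via bond 3)
bond 4 stroke→J1  (1-jn J1 has f-setter on 3)
bond 5 stroke→J1  (1-jn J1 has f-setter on 3)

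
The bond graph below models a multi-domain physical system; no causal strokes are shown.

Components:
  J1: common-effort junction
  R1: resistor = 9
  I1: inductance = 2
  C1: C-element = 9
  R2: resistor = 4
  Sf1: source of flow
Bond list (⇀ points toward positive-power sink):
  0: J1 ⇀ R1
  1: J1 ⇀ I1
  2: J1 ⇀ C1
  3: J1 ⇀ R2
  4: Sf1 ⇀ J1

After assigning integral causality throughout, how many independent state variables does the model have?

b4 stroke at Sf1  (Sf1: flow source, stroke at near end)
b1 stroke at I1  (I1: I, integral causality)
b2 stroke at J1  (C1 integral (e out))
b0 stroke at R1  (J1 effort already set via bond 2)
b3 stroke at R2  (J1 effort already set via bond 2)

2  (C1, I1 all integral)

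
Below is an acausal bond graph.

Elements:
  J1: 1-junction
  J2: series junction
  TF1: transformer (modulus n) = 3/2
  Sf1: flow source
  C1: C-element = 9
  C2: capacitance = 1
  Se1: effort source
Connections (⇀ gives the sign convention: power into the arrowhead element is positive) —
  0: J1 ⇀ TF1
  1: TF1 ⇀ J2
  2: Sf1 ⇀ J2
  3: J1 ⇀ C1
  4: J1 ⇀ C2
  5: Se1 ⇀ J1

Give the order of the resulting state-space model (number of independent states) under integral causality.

2  (C1, C2 all integral)

#2 |Sf1  (Sf1 (Sf) sets flow on bond)
#5 |J1  (Se1: effort source, stroke at far end)
#1 |J2  (common-f at J2 fixed by 2)
#0 |TF1  (TF1: transformer flips bond 1)
#3 |J1  (common-f at J1 fixed by 0)
#4 |J1  (common-f at J1 fixed by 0)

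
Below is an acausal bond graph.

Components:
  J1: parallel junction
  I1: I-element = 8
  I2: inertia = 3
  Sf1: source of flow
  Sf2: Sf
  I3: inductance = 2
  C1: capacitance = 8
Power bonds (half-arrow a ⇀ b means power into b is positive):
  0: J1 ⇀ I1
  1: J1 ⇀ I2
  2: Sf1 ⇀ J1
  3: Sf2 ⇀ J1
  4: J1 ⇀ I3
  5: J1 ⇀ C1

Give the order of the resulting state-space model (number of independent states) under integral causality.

4  (C1, I1, I2, I3 all integral)

β2 |Sf1  (Sf1: flow source, stroke at near end)
β3 |Sf2  (Sf2 fixes flow; stroke at Sf2)
β0 |I1  (I1: I, integral causality)
β1 |I2  (I2: I, integral causality)
β4 |I3  (I3 outputs flow p/I3)
β5 |J1  (J1: last free bond brings effort in)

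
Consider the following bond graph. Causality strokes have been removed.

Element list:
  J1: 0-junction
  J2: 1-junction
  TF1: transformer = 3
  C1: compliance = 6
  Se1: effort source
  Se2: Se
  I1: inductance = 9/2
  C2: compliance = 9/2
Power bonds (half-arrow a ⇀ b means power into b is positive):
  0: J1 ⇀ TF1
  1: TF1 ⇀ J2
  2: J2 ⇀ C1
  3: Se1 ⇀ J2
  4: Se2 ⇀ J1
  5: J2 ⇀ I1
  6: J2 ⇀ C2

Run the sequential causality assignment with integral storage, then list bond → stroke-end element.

b3 stroke→J2  (Se1 fixes effort; stroke away)
b4 stroke→J1  (Se2 (Se) sets effort on bond)
b0 stroke→TF1  (J1: bond 4 brought effort, rest push out)
b1 stroke→J2  (TF1 one-in-one-out from 0)
b2 stroke→J2  (C1 outputs effort q/C1)
b5 stroke→I1  (prefer integral on I1)
b6 stroke→J2  (J2 flow already set via bond 5)

β0 stroke at TF1
β1 stroke at J2
β2 stroke at J2
β3 stroke at J2
β4 stroke at J1
β5 stroke at I1
β6 stroke at J2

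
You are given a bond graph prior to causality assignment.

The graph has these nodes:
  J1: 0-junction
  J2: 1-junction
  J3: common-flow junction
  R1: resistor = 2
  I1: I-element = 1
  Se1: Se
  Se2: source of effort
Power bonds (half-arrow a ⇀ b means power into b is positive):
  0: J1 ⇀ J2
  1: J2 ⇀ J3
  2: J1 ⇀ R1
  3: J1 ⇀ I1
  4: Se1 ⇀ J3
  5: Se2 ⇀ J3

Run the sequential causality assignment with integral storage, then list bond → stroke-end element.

#0 stroke at J1
#1 stroke at J2
#2 stroke at R1
#3 stroke at I1
#4 stroke at J3
#5 stroke at J3

#4 stroke at J3  (Se1 fixes effort; stroke away)
#5 stroke at J3  (Se2 (Se) sets effort on bond)
#1 stroke at J2  (J3: last free bond brings flow in)
#0 stroke at J1  (J2 needs exactly one f-in)
#2 stroke at R1  (J1: bond 0 brought effort, rest push out)
#3 stroke at I1  (J1: bond 0 brought effort, rest push out)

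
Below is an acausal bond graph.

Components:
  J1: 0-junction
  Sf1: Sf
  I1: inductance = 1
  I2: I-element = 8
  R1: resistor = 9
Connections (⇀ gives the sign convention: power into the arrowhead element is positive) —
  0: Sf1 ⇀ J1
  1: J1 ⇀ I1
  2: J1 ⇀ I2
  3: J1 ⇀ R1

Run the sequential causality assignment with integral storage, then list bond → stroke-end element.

#0 |Sf1
#1 |I1
#2 |I2
#3 |J1

bond 0 →Sf1  (source Sf1 imposes f)
bond 1 →I1  (I1 outputs flow p/I1)
bond 2 →I2  (prefer integral on I2)
bond 3 →J1  (J1: last free bond brings effort in)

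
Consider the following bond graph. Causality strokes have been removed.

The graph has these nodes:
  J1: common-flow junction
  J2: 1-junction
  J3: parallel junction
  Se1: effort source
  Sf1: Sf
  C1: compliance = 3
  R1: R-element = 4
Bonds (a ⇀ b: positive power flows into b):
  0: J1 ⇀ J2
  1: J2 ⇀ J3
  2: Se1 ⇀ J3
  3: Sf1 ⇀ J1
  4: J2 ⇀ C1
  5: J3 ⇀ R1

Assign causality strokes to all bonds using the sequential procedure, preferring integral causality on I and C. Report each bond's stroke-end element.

#2 stroke→J3  (Se1: effort source, stroke at far end)
#3 stroke→Sf1  (Sf1 (Sf) sets flow on bond)
#0 stroke→J1  (1-jn J1 has f-setter on 3)
#1 stroke→J2  (common-f at J2 fixed by 0)
#4 stroke→J2  (J2 flow already set via bond 0)
#5 stroke→R1  (0-jn J3 has e-setter on 2)

#0 stroke→J1
#1 stroke→J2
#2 stroke→J3
#3 stroke→Sf1
#4 stroke→J2
#5 stroke→R1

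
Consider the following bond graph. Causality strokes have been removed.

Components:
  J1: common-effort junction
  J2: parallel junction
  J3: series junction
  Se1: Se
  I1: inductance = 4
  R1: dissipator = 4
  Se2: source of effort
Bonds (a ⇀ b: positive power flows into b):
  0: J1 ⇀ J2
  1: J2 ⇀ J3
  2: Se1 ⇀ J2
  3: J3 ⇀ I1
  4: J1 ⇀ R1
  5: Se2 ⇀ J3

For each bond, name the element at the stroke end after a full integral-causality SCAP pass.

β0 |J1
β1 |J3
β2 |J2
β3 |I1
β4 |R1
β5 |J3

bond 2 |J2  (Se1 (Se) sets effort on bond)
bond 5 |J3  (source Se2 imposes e)
bond 0 |J1  (J2: bond 2 brought effort, rest push out)
bond 1 |J3  (J2: bond 2 brought effort, rest push out)
bond 3 |I1  (only one flow-in slot at J3)
bond 4 |R1  (J1: bond 0 brought effort, rest push out)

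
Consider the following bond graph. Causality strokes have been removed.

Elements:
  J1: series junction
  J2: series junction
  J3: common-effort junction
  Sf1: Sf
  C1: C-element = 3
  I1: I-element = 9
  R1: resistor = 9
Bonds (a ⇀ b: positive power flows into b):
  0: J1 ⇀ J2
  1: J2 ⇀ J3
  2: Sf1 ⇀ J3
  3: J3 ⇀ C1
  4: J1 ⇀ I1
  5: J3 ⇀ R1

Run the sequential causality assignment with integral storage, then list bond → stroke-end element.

b0 stroke at J1
b1 stroke at J2
b2 stroke at Sf1
b3 stroke at J3
b4 stroke at I1
b5 stroke at R1

b2 stroke→Sf1  (Sf1 (Sf) sets flow on bond)
b3 stroke→J3  (prefer integral on C1)
b1 stroke→J2  (0-jn J3 has e-setter on 3)
b5 stroke→R1  (0-jn J3 has e-setter on 3)
b0 stroke→J1  (J2 needs exactly one f-in)
b4 stroke→I1  (J1 needs exactly one f-in)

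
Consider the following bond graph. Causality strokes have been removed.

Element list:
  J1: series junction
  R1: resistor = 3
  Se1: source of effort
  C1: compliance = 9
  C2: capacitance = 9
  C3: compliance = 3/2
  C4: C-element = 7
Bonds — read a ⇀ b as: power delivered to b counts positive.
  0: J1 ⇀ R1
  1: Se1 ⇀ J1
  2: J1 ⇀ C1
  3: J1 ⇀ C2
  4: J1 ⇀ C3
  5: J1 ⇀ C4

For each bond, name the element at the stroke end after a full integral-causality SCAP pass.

#1 stroke at J1  (Se1 (Se) sets effort on bond)
#2 stroke at J1  (C1: C, integral causality)
#3 stroke at J1  (C2 outputs effort q/C2)
#4 stroke at J1  (C3: C, integral causality)
#5 stroke at J1  (C4 integral (e out))
#0 stroke at R1  (only one flow-in slot at J1)

b0 stroke at R1
b1 stroke at J1
b2 stroke at J1
b3 stroke at J1
b4 stroke at J1
b5 stroke at J1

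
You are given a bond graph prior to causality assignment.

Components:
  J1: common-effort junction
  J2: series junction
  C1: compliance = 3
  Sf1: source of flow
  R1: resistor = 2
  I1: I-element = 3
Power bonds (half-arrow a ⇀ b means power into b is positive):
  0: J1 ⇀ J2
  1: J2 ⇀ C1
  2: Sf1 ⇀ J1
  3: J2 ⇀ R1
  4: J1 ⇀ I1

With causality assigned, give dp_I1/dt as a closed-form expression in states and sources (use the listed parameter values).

bond 2 |Sf1  (Sf1 fixes flow; stroke at Sf1)
bond 1 |J2  (prefer integral on C1)
bond 4 |I1  (prefer integral on I1)
bond 0 |J1  (J1: last free bond brings effort in)
bond 3 |J2  (J2 flow already set via bond 0)

dp_I1/dt = 2*F_Sf1 - 2*p_I1/3 + q_C1/3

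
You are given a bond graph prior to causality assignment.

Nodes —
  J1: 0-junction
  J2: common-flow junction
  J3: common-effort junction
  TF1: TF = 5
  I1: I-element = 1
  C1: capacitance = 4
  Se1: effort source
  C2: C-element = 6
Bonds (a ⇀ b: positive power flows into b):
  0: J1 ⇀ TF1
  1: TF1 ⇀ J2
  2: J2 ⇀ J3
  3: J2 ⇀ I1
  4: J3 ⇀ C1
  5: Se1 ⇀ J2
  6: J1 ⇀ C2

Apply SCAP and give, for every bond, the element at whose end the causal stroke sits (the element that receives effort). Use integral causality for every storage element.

#5 |J2  (source Se1 imposes e)
#3 |I1  (I1: I, integral causality)
#1 |J2  (common-f at J2 fixed by 3)
#2 |J2  (J2 flow already set via bond 3)
#4 |J3  (J3 needs exactly one e-in)
#0 |TF1  (TF TF1: opposite of bond 1)
#6 |J1  (only one effort-in slot at J1)

#0 stroke→TF1
#1 stroke→J2
#2 stroke→J2
#3 stroke→I1
#4 stroke→J3
#5 stroke→J2
#6 stroke→J1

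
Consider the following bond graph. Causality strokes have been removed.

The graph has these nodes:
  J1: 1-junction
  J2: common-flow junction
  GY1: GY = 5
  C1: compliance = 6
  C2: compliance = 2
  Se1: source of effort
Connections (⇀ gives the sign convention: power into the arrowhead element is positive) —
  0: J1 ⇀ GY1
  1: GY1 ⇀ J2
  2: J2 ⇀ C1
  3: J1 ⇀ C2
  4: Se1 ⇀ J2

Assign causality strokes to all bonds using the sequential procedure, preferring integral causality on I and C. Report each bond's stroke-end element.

bond 0 stroke at GY1
bond 1 stroke at GY1
bond 2 stroke at J2
bond 3 stroke at J1
bond 4 stroke at J2

bond 4 |J2  (Se1 fixes effort; stroke away)
bond 2 |J2  (C1 outputs effort q/C1)
bond 1 |GY1  (closing 1-jn rule on J2)
bond 0 |GY1  (through GY1, causality inverts; strokes same side of GY1)
bond 3 |J1  (J1 flow already set via bond 0)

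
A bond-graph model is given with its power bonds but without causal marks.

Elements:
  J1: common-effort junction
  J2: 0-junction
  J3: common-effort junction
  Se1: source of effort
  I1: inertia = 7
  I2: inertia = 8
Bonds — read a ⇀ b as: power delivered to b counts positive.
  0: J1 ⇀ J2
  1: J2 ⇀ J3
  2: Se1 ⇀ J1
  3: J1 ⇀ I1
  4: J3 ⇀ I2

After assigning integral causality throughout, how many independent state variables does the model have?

2  (I1, I2 all integral)

β2 →J1  (Se1 (Se) sets effort on bond)
β0 →J2  (common-e at J1 fixed by 2)
β3 →I1  (J1: bond 2 brought effort, rest push out)
β1 →J3  (common-e at J2 fixed by 0)
β4 →I2  (common-e at J3 fixed by 1)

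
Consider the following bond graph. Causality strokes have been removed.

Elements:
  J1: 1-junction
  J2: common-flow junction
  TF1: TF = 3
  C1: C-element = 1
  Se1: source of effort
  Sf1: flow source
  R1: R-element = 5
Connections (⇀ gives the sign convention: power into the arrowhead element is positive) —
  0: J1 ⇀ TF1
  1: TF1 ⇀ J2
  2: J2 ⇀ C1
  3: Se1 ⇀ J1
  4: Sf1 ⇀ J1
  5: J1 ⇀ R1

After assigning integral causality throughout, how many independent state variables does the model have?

b3 →J1  (Se1 fixes effort; stroke away)
b4 →Sf1  (Sf1 fixes flow; stroke at Sf1)
b0 →J1  (1-jn J1 has f-setter on 4)
b5 →J1  (1-jn J1 has f-setter on 4)
b1 →TF1  (TF TF1: opposite of bond 0)
b2 →J2  (1-jn J2 has f-setter on 1)

1  (C1 all integral)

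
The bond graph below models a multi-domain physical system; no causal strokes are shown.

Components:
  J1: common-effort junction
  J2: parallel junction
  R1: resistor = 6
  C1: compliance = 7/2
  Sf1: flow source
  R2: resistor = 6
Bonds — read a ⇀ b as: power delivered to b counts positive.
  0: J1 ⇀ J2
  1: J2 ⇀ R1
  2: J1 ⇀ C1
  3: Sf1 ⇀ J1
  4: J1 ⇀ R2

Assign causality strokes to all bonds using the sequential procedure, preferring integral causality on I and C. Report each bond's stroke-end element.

#3 |Sf1  (source Sf1 imposes f)
#2 |J1  (prefer integral on C1)
#0 |J2  (0-jn J1 has e-setter on 2)
#4 |R2  (common-e at J1 fixed by 2)
#1 |R1  (J2: bond 0 brought effort, rest push out)

b0 |J2
b1 |R1
b2 |J1
b3 |Sf1
b4 |R2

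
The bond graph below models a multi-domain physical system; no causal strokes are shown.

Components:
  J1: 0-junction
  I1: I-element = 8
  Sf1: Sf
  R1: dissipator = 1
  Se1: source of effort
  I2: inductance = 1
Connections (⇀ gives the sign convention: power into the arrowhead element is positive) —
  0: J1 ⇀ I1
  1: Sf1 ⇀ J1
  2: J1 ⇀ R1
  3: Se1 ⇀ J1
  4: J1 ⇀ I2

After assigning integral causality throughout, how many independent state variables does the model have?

2  (I1, I2 all integral)

β1 |Sf1  (Sf1 (Sf) sets flow on bond)
β3 |J1  (Se1: effort source, stroke at far end)
β0 |I1  (J1 effort already set via bond 3)
β2 |R1  (0-jn J1 has e-setter on 3)
β4 |I2  (common-e at J1 fixed by 3)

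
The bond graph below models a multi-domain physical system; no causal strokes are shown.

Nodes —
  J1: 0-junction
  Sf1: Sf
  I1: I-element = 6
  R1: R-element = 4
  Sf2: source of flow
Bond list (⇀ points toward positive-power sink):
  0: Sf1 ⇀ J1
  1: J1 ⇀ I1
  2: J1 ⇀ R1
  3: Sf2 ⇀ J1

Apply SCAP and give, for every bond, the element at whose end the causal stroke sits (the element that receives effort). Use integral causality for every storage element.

β0 →Sf1  (Sf1: flow source, stroke at near end)
β3 →Sf2  (Sf2 (Sf) sets flow on bond)
β1 →I1  (I1 outputs flow p/I1)
β2 →J1  (closing 0-jn rule on J1)

b0 stroke at Sf1
b1 stroke at I1
b2 stroke at J1
b3 stroke at Sf2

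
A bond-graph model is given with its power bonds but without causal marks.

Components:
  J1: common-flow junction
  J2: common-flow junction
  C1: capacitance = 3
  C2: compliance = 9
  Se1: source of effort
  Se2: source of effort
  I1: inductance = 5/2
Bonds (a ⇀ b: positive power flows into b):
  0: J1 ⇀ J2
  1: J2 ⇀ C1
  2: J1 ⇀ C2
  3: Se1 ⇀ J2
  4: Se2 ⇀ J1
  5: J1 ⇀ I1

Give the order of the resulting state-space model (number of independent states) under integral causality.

3  (C1, C2, I1 all integral)

bond 3 stroke→J2  (Se1: effort source, stroke at far end)
bond 4 stroke→J1  (source Se2 imposes e)
bond 1 stroke→J2  (prefer integral on C1)
bond 0 stroke→J1  (J2: last free bond brings flow in)
bond 2 stroke→J1  (prefer integral on C2)
bond 5 stroke→I1  (closing 1-jn rule on J1)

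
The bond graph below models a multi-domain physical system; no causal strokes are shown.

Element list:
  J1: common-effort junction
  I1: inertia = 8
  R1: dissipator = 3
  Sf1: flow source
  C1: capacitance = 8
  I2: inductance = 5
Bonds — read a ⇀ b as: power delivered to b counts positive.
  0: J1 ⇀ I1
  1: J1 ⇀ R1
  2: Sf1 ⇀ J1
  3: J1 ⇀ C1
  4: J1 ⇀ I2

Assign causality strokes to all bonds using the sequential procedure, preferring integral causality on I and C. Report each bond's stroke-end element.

#0 |I1
#1 |R1
#2 |Sf1
#3 |J1
#4 |I2

bond 2 |Sf1  (Sf1 fixes flow; stroke at Sf1)
bond 0 |I1  (I1: I, integral causality)
bond 3 |J1  (C1 outputs effort q/C1)
bond 1 |R1  (common-e at J1 fixed by 3)
bond 4 |I2  (J1 effort already set via bond 3)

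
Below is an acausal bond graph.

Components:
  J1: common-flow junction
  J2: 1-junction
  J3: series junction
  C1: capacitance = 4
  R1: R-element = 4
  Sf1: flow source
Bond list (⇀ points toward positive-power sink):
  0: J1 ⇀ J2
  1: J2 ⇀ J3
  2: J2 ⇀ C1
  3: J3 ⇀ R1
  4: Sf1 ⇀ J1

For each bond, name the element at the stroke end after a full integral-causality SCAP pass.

β0 stroke at J1
β1 stroke at J2
β2 stroke at J2
β3 stroke at J3
β4 stroke at Sf1

β4 |Sf1  (source Sf1 imposes f)
β0 |J1  (J1 flow already set via bond 4)
β1 |J2  (common-f at J2 fixed by 0)
β2 |J2  (1-jn J2 has f-setter on 0)
β3 |J3  (J3: bond 1 brought flow, rest push out)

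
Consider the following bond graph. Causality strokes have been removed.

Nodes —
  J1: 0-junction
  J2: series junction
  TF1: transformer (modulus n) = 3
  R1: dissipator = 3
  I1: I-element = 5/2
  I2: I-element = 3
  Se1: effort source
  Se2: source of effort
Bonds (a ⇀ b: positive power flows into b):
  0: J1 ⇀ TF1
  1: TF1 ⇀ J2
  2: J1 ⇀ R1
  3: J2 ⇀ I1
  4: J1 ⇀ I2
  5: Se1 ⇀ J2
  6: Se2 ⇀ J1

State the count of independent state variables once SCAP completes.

b5 stroke→J2  (Se1: effort source, stroke at far end)
b6 stroke→J1  (source Se2 imposes e)
b0 stroke→TF1  (common-e at J1 fixed by 6)
b2 stroke→R1  (J1: bond 6 brought effort, rest push out)
b4 stroke→I2  (J1 effort already set via bond 6)
b1 stroke→J2  (TF1 one-in-one-out from 0)
b3 stroke→I1  (J2: last free bond brings flow in)

2  (I1, I2 all integral)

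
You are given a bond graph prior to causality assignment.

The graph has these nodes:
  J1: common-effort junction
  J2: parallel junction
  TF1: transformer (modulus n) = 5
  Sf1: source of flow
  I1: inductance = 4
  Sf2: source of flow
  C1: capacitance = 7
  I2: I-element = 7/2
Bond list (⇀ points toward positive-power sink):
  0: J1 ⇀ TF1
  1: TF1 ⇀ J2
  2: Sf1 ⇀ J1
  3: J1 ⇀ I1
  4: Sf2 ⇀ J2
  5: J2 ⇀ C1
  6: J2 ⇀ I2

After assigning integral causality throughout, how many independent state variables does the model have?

3  (C1, I1, I2 all integral)

β2 |Sf1  (source Sf1 imposes f)
β4 |Sf2  (Sf2 (Sf) sets flow on bond)
β3 |I1  (I1 outputs flow p/I1)
β0 |J1  (only one effort-in slot at J1)
β1 |TF1  (through TF1, causality passes straight; one stroke at TF1)
β5 |J2  (C1 integral (e out))
β6 |I2  (0-jn J2 has e-setter on 5)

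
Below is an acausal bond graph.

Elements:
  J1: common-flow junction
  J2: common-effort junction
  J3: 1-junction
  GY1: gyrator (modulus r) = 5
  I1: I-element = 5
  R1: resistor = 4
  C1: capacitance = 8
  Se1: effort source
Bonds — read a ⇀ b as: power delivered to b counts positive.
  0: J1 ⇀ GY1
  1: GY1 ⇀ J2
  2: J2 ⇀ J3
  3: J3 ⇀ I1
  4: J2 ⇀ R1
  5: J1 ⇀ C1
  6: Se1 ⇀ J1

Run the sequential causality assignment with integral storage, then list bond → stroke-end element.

#6 stroke at J1  (source Se1 imposes e)
#3 stroke at I1  (I1 outputs flow p/I1)
#2 stroke at J3  (J3 flow already set via bond 3)
#5 stroke at J1  (C1: C, integral causality)
#0 stroke at GY1  (closing 1-jn rule on J1)
#1 stroke at GY1  (GY1 both-in/both-out from 0)
#4 stroke at J2  (J2: last free bond brings effort in)

β0 →GY1
β1 →GY1
β2 →J3
β3 →I1
β4 →J2
β5 →J1
β6 →J1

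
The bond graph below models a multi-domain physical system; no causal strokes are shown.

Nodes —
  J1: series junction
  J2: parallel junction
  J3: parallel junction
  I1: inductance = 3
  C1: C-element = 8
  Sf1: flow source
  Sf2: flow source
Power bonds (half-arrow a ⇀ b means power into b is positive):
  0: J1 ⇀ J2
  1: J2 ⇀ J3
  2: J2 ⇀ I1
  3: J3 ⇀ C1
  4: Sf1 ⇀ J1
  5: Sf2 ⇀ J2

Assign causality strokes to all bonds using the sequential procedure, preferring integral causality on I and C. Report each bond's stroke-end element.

#4 stroke at Sf1  (Sf1: flow source, stroke at near end)
#5 stroke at Sf2  (Sf2 (Sf) sets flow on bond)
#0 stroke at J1  (J1: bond 4 brought flow, rest push out)
#2 stroke at I1  (I1 outputs flow p/I1)
#1 stroke at J2  (J2: last free bond brings effort in)
#3 stroke at J3  (closing 0-jn rule on J3)

bond 0 →J1
bond 1 →J2
bond 2 →I1
bond 3 →J3
bond 4 →Sf1
bond 5 →Sf2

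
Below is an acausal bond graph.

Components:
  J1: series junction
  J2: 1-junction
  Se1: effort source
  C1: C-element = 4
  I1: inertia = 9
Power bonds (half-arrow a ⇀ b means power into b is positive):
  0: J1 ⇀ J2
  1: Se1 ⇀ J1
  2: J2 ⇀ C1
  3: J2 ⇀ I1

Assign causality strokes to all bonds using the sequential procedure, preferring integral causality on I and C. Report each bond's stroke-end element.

#0 stroke→J2
#1 stroke→J1
#2 stroke→J2
#3 stroke→I1

bond 1 stroke→J1  (Se1 fixes effort; stroke away)
bond 0 stroke→J2  (closing 1-jn rule on J1)
bond 2 stroke→J2  (C1 outputs effort q/C1)
bond 3 stroke→I1  (J2 needs exactly one f-in)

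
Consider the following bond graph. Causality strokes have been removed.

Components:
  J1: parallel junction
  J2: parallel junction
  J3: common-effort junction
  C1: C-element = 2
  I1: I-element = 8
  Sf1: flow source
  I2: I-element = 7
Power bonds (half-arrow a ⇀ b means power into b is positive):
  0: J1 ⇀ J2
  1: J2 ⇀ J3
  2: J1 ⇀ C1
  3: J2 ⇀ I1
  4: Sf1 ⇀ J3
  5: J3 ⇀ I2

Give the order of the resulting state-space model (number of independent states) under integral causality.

β4 stroke at Sf1  (Sf1 (Sf) sets flow on bond)
β2 stroke at J1  (C1: C, integral causality)
β0 stroke at J2  (0-jn J1 has e-setter on 2)
β1 stroke at J3  (0-jn J2 has e-setter on 0)
β3 stroke at I1  (J2: bond 0 brought effort, rest push out)
β5 stroke at I2  (common-e at J3 fixed by 1)

3  (C1, I1, I2 all integral)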